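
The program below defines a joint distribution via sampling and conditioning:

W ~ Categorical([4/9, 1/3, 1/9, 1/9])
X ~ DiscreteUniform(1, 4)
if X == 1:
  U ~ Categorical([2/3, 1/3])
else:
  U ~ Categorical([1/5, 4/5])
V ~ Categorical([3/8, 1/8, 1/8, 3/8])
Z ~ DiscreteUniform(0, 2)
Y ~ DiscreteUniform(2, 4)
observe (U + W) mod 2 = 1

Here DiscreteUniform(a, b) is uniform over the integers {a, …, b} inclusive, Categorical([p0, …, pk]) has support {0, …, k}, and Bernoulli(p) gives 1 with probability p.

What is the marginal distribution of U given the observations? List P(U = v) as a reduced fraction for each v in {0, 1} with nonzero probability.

P(U=0) = 76/281, P(U=1) = 205/281

Enumerate traces; 576 have nonzero weight after conditioning:
  (W=0, X=1, U=1, V=0, Z=0, Y=2) weight 1/648
  (W=0, X=1, U=1, V=0, Z=0, Y=3) weight 1/648
  (W=0, X=1, U=1, V=0, Z=0, Y=4) weight 1/648
  (W=0, X=1, U=1, V=0, Z=1, Y=2) weight 1/648
  (W=0, X=1, U=1, V=0, Z=1, Y=3) weight 1/648
  (W=0, X=1, U=1, V=0, Z=1, Y=4) weight 1/648
  (W=0, X=1, U=1, V=0, Z=2, Y=2) weight 1/648
  (W=0, X=1, U=1, V=0, Z=2, Y=3) weight 1/648
  (W=1, X=1, U=0, V=0, Z=0, Y=2) weight 1/432
  … 567 more
Group by U:
  weight(U=0) = 19/135
  weight(U=1) = 41/108
Total weight = 19/135 + 41/108 = 281/540
P(U=0 | obs) = 19/135 / 281/540 = 76/281
P(U=1 | obs) = 41/108 / 281/540 = 205/281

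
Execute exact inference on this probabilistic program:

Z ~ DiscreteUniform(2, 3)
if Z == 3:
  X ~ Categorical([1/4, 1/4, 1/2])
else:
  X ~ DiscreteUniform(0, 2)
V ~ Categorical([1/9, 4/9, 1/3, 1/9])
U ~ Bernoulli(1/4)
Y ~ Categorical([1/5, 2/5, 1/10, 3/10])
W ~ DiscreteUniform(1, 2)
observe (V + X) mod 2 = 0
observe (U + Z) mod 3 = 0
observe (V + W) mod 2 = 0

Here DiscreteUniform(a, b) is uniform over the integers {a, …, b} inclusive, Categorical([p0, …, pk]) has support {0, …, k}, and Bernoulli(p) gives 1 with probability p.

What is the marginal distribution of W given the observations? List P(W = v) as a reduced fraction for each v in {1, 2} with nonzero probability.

P(W=1) = 13/41, P(W=2) = 28/41

Enumerate traces; 48 have nonzero weight after conditioning:
  (Z=2, X=0, V=0, U=1, Y=0, W=2) weight 1/2160
  (Z=2, X=0, V=0, U=1, Y=1, W=2) weight 1/1080
  (Z=2, X=0, V=0, U=1, Y=2, W=2) weight 1/4320
  (Z=2, X=0, V=0, U=1, Y=3, W=2) weight 1/1440
  (Z=2, X=0, V=2, U=1, Y=0, W=2) weight 1/720
  (Z=2, X=0, V=2, U=1, Y=1, W=2) weight 1/360
  (Z=2, X=0, V=2, U=1, Y=2, W=2) weight 1/1440
  (Z=2, X=0, V=2, U=1, Y=3, W=2) weight 1/480
  (Z=2, X=1, V=1, U=1, Y=0, W=1) weight 1/540
  … 39 more
Group by W:
  weight(W=1) = 65/1728
  weight(W=2) = 35/432
Total weight = 65/1728 + 35/432 = 205/1728
P(W=1 | obs) = 65/1728 / 205/1728 = 13/41
P(W=2 | obs) = 35/432 / 205/1728 = 28/41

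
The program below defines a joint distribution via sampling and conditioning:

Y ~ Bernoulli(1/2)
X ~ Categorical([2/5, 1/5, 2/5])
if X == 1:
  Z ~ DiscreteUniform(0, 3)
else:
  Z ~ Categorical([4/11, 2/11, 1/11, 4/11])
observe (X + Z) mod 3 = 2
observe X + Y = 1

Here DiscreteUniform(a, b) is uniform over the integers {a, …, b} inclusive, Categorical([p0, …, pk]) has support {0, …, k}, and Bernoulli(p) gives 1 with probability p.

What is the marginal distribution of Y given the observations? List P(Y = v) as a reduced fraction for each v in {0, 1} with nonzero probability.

P(Y=0) = 11/19, P(Y=1) = 8/19

Enumerate traces; 2 have nonzero weight after conditioning:
  (Y=0, X=1, Z=1) weight 1/40
  (Y=1, X=0, Z=2) weight 1/55
Group by Y:
  weight(Y=0) = 1/40
  weight(Y=1) = 1/55
Total weight = 1/40 + 1/55 = 19/440
P(Y=0 | obs) = 1/40 / 19/440 = 11/19
P(Y=1 | obs) = 1/55 / 19/440 = 8/19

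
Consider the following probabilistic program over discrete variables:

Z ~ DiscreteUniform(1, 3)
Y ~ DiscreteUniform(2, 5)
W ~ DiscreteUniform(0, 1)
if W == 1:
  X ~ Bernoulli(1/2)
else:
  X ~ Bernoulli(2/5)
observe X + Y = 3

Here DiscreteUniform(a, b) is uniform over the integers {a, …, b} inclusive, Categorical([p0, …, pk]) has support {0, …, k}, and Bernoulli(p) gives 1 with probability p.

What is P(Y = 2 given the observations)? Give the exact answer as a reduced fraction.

Enumerate traces; 12 have nonzero weight after conditioning:
  (Z=1, Y=2, W=0, X=1) weight 1/60
  (Z=1, Y=2, W=1, X=1) weight 1/48
  (Z=1, Y=3, W=0, X=0) weight 1/40
  (Z=1, Y=3, W=1, X=0) weight 1/48
  (Z=2, Y=2, W=0, X=1) weight 1/60
  (Z=2, Y=2, W=1, X=1) weight 1/48
  (Z=2, Y=3, W=0, X=0) weight 1/40
  (Z=2, Y=3, W=1, X=0) weight 1/48
  … 4 more
Group by Y:
  weight(Y=2) = 9/80
  weight(Y=3) = 11/80
Total weight = 9/80 + 11/80 = 1/4
P(Y=2 | obs) = 9/80 / 1/4 = 9/20
P(Y=3 | obs) = 11/80 / 1/4 = 11/20

P(Y = 2 | obs) = 9/20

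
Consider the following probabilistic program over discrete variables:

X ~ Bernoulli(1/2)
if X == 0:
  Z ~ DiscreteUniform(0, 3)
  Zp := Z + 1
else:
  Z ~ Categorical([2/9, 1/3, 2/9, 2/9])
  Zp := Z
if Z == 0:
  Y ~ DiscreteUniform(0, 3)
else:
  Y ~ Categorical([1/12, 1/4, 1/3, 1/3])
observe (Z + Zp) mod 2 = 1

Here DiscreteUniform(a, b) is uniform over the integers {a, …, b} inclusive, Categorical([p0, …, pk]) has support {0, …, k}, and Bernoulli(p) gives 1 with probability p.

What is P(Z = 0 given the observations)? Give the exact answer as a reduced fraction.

P(Z = 0 | obs) = 1/4

Enumerate traces; 16 have nonzero weight after conditioning:
  (X=0, Z=0, Y=0) weight 1/32
  (X=0, Z=0, Y=1) weight 1/32
  (X=0, Z=0, Y=2) weight 1/32
  (X=0, Z=0, Y=3) weight 1/32
  (X=0, Z=1, Y=0) weight 1/96
  (X=0, Z=1, Y=1) weight 1/32
  (X=0, Z=1, Y=2) weight 1/24
  (X=0, Z=1, Y=3) weight 1/24
  (X=0, Z=2, Y=0) weight 1/96
  (X=0, Z=3, Y=0) weight 1/96
  … 6 more
Group by Z:
  weight(Z=0) = 1/8
  weight(Z=1) = 1/8
  weight(Z=2) = 1/8
  weight(Z=3) = 1/8
Total weight = 1/8 + 1/8 + 1/8 + 1/8 = 1/2
P(Z=0 | obs) = 1/8 / 1/2 = 1/4
P(Z=1 | obs) = 1/8 / 1/2 = 1/4
P(Z=2 | obs) = 1/8 / 1/2 = 1/4
P(Z=3 | obs) = 1/8 / 1/2 = 1/4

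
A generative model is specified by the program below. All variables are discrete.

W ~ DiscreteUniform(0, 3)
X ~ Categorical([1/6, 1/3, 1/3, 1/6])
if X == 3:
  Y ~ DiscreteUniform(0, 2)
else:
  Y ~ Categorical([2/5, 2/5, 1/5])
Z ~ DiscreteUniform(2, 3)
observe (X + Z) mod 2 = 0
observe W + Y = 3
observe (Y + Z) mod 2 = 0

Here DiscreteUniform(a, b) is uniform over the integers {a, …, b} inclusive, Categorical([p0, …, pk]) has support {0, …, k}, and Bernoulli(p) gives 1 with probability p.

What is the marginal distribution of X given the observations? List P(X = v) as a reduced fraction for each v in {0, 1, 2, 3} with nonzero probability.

P(X=0) = 9/44, P(X=1) = 3/11, P(X=2) = 9/22, P(X=3) = 5/44

Enumerate traces; 6 have nonzero weight after conditioning:
  (W=1, X=0, Y=2, Z=2) weight 1/240
  (W=1, X=2, Y=2, Z=2) weight 1/120
  (W=2, X=1, Y=1, Z=3) weight 1/60
  (W=2, X=3, Y=1, Z=3) weight 1/144
  (W=3, X=0, Y=0, Z=2) weight 1/120
  (W=3, X=2, Y=0, Z=2) weight 1/60
Group by X:
  weight(X=0) = 1/80
  weight(X=1) = 1/60
  weight(X=2) = 1/40
  weight(X=3) = 1/144
Total weight = 1/80 + 1/60 + 1/40 + 1/144 = 11/180
P(X=0 | obs) = 1/80 / 11/180 = 9/44
P(X=1 | obs) = 1/60 / 11/180 = 3/11
P(X=2 | obs) = 1/40 / 11/180 = 9/22
P(X=3 | obs) = 1/144 / 11/180 = 5/44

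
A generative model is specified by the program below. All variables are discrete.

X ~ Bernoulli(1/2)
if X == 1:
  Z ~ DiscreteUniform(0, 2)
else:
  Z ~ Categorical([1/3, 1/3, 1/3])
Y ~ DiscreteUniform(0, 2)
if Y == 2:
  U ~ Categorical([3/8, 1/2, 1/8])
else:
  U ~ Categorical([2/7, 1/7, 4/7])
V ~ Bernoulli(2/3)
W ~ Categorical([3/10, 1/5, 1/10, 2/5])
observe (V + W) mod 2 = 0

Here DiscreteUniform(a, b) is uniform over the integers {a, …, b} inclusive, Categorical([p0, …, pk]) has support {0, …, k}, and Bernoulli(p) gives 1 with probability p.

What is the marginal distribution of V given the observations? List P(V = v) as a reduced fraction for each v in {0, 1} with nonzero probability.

Enumerate traces; 216 have nonzero weight after conditioning:
  (X=0, Z=0, Y=0, U=0, V=0, W=0) weight 1/630
  (X=0, Z=0, Y=0, U=0, V=0, W=2) weight 1/1890
  (X=0, Z=0, Y=0, U=0, V=1, W=1) weight 2/945
  (X=0, Z=0, Y=0, U=0, V=1, W=3) weight 4/945
  (X=0, Z=0, Y=0, U=1, V=0, W=0) weight 1/1260
  (X=0, Z=0, Y=0, U=1, V=0, W=2) weight 1/3780
  (X=0, Z=0, Y=0, U=1, V=1, W=1) weight 1/945
  (X=0, Z=0, Y=0, U=1, V=1, W=3) weight 2/945
  … 208 more
Group by V:
  weight(V=0) = 2/15
  weight(V=1) = 2/5
Total weight = 2/15 + 2/5 = 8/15
P(V=0 | obs) = 2/15 / 8/15 = 1/4
P(V=1 | obs) = 2/5 / 8/15 = 3/4

P(V=0) = 1/4, P(V=1) = 3/4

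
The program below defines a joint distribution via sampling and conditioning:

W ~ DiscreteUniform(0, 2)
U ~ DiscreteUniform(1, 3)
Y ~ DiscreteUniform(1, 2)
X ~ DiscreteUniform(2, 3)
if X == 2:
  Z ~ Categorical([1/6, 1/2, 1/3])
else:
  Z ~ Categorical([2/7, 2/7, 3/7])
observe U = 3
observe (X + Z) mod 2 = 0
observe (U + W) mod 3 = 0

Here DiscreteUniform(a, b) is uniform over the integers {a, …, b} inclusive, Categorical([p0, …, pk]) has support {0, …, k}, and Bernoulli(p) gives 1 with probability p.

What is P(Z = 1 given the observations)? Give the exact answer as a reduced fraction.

Enumerate traces; 6 have nonzero weight after conditioning:
  (W=0, U=3, Y=1, X=2, Z=0) weight 1/216
  (W=0, U=3, Y=1, X=2, Z=2) weight 1/108
  (W=0, U=3, Y=1, X=3, Z=1) weight 1/126
  (W=0, U=3, Y=2, X=2, Z=0) weight 1/216
  (W=0, U=3, Y=2, X=2, Z=2) weight 1/108
  (W=0, U=3, Y=2, X=3, Z=1) weight 1/126
Group by Z:
  weight(Z=0) = 1/108
  weight(Z=1) = 1/63
  weight(Z=2) = 1/54
Total weight = 1/108 + 1/63 + 1/54 = 11/252
P(Z=0 | obs) = 1/108 / 11/252 = 7/33
P(Z=1 | obs) = 1/63 / 11/252 = 4/11
P(Z=2 | obs) = 1/54 / 11/252 = 14/33

P(Z = 1 | obs) = 4/11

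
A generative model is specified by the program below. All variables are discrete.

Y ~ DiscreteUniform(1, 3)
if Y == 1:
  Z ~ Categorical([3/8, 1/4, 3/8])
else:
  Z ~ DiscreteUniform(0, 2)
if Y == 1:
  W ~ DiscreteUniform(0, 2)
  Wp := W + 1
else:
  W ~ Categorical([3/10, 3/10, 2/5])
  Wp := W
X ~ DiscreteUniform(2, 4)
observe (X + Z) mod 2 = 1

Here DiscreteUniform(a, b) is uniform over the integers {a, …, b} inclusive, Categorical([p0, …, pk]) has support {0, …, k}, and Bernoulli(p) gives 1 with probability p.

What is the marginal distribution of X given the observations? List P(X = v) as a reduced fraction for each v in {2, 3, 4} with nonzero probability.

P(X=2) = 11/47, P(X=3) = 25/47, P(X=4) = 11/47

Enumerate traces; 36 have nonzero weight after conditioning:
  (Y=1, Z=0, W=0, X=3) weight 1/72
  (Y=1, Z=0, W=1, X=3) weight 1/72
  (Y=1, Z=0, W=2, X=3) weight 1/72
  (Y=1, Z=1, W=0, X=2) weight 1/108
  (Y=1, Z=1, W=0, X=4) weight 1/108
  (Y=1, Z=1, W=1, X=2) weight 1/108
  (Y=1, Z=1, W=1, X=4) weight 1/108
  (Y=1, Z=1, W=2, X=2) weight 1/108
  … 28 more
Group by X:
  weight(X=2) = 11/108
  weight(X=3) = 25/108
  weight(X=4) = 11/108
Total weight = 11/108 + 25/108 + 11/108 = 47/108
P(X=2 | obs) = 11/108 / 47/108 = 11/47
P(X=3 | obs) = 25/108 / 47/108 = 25/47
P(X=4 | obs) = 11/108 / 47/108 = 11/47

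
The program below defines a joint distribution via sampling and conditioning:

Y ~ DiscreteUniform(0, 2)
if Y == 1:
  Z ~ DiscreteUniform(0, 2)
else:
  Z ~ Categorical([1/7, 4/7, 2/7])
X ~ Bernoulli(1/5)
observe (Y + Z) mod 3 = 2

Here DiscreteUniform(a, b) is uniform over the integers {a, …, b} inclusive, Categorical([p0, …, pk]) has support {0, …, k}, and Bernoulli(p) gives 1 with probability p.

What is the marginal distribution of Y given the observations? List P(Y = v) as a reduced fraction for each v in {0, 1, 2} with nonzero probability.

Enumerate traces; 6 have nonzero weight after conditioning:
  (Y=0, Z=2, X=0) weight 8/105
  (Y=0, Z=2, X=1) weight 2/105
  (Y=1, Z=1, X=0) weight 4/45
  (Y=1, Z=1, X=1) weight 1/45
  (Y=2, Z=0, X=0) weight 4/105
  (Y=2, Z=0, X=1) weight 1/105
Group by Y:
  weight(Y=0) = 2/21
  weight(Y=1) = 1/9
  weight(Y=2) = 1/21
Total weight = 2/21 + 1/9 + 1/21 = 16/63
P(Y=0 | obs) = 2/21 / 16/63 = 3/8
P(Y=1 | obs) = 1/9 / 16/63 = 7/16
P(Y=2 | obs) = 1/21 / 16/63 = 3/16

P(Y=0) = 3/8, P(Y=1) = 7/16, P(Y=2) = 3/16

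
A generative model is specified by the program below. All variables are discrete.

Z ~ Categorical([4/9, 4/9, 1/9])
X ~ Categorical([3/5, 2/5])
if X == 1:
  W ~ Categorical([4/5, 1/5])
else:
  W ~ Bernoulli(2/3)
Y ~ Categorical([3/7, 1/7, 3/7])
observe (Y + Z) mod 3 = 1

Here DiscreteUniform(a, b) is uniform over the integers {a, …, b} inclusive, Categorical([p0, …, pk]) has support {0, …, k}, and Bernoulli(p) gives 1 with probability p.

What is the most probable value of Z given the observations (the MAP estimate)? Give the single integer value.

argmax_v P(Z = v | obs) = 1

Enumerate traces; 12 have nonzero weight after conditioning:
  (Z=0, X=0, W=0, Y=1) weight 4/315
  (Z=0, X=0, W=1, Y=1) weight 8/315
  (Z=0, X=1, W=0, Y=1) weight 32/1575
  (Z=0, X=1, W=1, Y=1) weight 8/1575
  (Z=1, X=0, W=0, Y=0) weight 4/105
  (Z=1, X=0, W=1, Y=0) weight 8/105
  (Z=1, X=1, W=0, Y=0) weight 32/525
  (Z=1, X=1, W=1, Y=0) weight 8/525
  (Z=2, X=0, W=0, Y=2) weight 1/105
  … 3 more
Group by Z:
  weight(Z=0) = 4/63
  weight(Z=1) = 4/21
  weight(Z=2) = 1/21
Total weight = 4/63 + 4/21 + 1/21 = 19/63
P(Z=0 | obs) = 4/63 / 19/63 = 4/19
P(Z=1 | obs) = 4/21 / 19/63 = 12/19
P(Z=2 | obs) = 1/21 / 19/63 = 3/19
argmax = 1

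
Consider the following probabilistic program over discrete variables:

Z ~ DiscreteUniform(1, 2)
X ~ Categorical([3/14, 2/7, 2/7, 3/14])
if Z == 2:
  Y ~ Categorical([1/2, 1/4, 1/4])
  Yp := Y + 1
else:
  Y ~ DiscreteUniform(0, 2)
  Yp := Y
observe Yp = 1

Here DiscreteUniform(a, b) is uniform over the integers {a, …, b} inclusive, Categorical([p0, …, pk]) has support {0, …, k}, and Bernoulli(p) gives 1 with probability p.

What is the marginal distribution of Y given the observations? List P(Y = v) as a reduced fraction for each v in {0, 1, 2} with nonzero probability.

P(Y=0) = 3/5, P(Y=1) = 2/5

Enumerate traces; 8 have nonzero weight after conditioning:
  (Z=1, X=0, Y=1) weight 1/28
  (Z=1, X=1, Y=1) weight 1/21
  (Z=1, X=2, Y=1) weight 1/21
  (Z=1, X=3, Y=1) weight 1/28
  (Z=2, X=0, Y=0) weight 3/56
  (Z=2, X=1, Y=0) weight 1/14
  (Z=2, X=2, Y=0) weight 1/14
  (Z=2, X=3, Y=0) weight 3/56
Group by Y:
  weight(Y=0) = 1/4
  weight(Y=1) = 1/6
Total weight = 1/4 + 1/6 = 5/12
P(Y=0 | obs) = 1/4 / 5/12 = 3/5
P(Y=1 | obs) = 1/6 / 5/12 = 2/5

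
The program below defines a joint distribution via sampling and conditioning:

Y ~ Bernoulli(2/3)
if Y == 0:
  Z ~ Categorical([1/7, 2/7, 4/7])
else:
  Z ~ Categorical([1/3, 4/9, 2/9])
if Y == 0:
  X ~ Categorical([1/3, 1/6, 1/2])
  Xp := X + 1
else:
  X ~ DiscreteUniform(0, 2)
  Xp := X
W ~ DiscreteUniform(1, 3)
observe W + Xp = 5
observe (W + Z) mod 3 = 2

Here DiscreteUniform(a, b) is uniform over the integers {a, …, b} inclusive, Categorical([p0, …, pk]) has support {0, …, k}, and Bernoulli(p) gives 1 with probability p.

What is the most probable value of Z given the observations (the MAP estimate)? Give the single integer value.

argmax_v P(Z = v | obs) = 2

Enumerate traces; 3 have nonzero weight after conditioning:
  (Y=0, Z=0, X=2, W=2) weight 1/126
  (Y=0, Z=2, X=1, W=3) weight 2/189
  (Y=1, Z=2, X=2, W=3) weight 4/243
Group by Z:
  weight(Z=0) = 1/126
  weight(Z=2) = 46/1701
Total weight = 1/126 + 46/1701 = 17/486
P(Z=0 | obs) = 1/126 / 17/486 = 27/119
P(Z=2 | obs) = 46/1701 / 17/486 = 92/119
argmax = 2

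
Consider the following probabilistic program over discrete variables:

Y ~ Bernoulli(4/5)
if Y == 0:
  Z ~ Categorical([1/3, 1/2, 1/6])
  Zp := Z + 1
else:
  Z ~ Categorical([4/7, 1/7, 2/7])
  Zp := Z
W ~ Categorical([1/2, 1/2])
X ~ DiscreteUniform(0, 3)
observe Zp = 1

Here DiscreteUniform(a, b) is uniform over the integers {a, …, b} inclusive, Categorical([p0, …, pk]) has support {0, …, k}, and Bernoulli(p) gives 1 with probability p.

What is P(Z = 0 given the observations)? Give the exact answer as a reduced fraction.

P(Z = 0 | obs) = 7/19

Enumerate traces; 16 have nonzero weight after conditioning:
  (Y=0, Z=0, W=0, X=0) weight 1/120
  (Y=0, Z=0, W=0, X=1) weight 1/120
  (Y=0, Z=0, W=0, X=2) weight 1/120
  (Y=0, Z=0, W=0, X=3) weight 1/120
  (Y=0, Z=0, W=1, X=0) weight 1/120
  (Y=0, Z=0, W=1, X=1) weight 1/120
  (Y=0, Z=0, W=1, X=2) weight 1/120
  (Y=0, Z=0, W=1, X=3) weight 1/120
  (Y=1, Z=1, W=0, X=0) weight 1/70
  … 7 more
Group by Z:
  weight(Z=0) = 1/15
  weight(Z=1) = 4/35
Total weight = 1/15 + 4/35 = 19/105
P(Z=0 | obs) = 1/15 / 19/105 = 7/19
P(Z=1 | obs) = 4/35 / 19/105 = 12/19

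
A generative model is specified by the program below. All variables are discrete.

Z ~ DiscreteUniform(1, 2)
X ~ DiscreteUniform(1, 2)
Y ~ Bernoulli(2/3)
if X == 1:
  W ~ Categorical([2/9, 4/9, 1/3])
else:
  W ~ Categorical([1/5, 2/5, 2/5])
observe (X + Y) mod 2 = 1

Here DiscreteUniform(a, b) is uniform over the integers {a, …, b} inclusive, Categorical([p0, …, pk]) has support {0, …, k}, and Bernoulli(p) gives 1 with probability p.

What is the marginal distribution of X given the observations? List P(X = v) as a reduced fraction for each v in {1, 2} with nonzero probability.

Enumerate traces; 12 have nonzero weight after conditioning:
  (Z=1, X=1, Y=0, W=0) weight 1/54
  (Z=1, X=1, Y=0, W=1) weight 1/27
  (Z=1, X=1, Y=0, W=2) weight 1/36
  (Z=1, X=2, Y=1, W=0) weight 1/30
  (Z=1, X=2, Y=1, W=1) weight 1/15
  (Z=1, X=2, Y=1, W=2) weight 1/15
  (Z=2, X=1, Y=0, W=0) weight 1/54
  (Z=2, X=1, Y=0, W=1) weight 1/27
  … 4 more
Group by X:
  weight(X=1) = 1/6
  weight(X=2) = 1/3
Total weight = 1/6 + 1/3 = 1/2
P(X=1 | obs) = 1/6 / 1/2 = 1/3
P(X=2 | obs) = 1/3 / 1/2 = 2/3

P(X=1) = 1/3, P(X=2) = 2/3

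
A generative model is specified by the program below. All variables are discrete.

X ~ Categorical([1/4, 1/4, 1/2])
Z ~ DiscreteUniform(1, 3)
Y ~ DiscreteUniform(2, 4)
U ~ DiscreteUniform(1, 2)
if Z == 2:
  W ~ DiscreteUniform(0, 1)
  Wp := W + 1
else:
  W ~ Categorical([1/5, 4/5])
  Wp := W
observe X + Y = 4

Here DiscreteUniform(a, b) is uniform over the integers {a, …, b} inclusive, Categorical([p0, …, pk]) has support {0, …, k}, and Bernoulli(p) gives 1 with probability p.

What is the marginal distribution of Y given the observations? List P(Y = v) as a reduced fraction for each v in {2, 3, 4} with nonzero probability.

P(Y=2) = 1/2, P(Y=3) = 1/4, P(Y=4) = 1/4

Enumerate traces; 36 have nonzero weight after conditioning:
  (X=0, Z=1, Y=4, U=1, W=0) weight 1/360
  (X=0, Z=1, Y=4, U=1, W=1) weight 1/90
  (X=0, Z=1, Y=4, U=2, W=0) weight 1/360
  (X=0, Z=1, Y=4, U=2, W=1) weight 1/90
  (X=0, Z=2, Y=4, U=1, W=0) weight 1/144
  (X=0, Z=2, Y=4, U=1, W=1) weight 1/144
  (X=0, Z=2, Y=4, U=2, W=0) weight 1/144
  (X=0, Z=2, Y=4, U=2, W=1) weight 1/144
  (X=1, Z=1, Y=3, U=1, W=0) weight 1/360
  (X=2, Z=1, Y=2, U=1, W=0) weight 1/180
  … 26 more
Group by Y:
  weight(Y=2) = 1/6
  weight(Y=3) = 1/12
  weight(Y=4) = 1/12
Total weight = 1/6 + 1/12 + 1/12 = 1/3
P(Y=2 | obs) = 1/6 / 1/3 = 1/2
P(Y=3 | obs) = 1/12 / 1/3 = 1/4
P(Y=4 | obs) = 1/12 / 1/3 = 1/4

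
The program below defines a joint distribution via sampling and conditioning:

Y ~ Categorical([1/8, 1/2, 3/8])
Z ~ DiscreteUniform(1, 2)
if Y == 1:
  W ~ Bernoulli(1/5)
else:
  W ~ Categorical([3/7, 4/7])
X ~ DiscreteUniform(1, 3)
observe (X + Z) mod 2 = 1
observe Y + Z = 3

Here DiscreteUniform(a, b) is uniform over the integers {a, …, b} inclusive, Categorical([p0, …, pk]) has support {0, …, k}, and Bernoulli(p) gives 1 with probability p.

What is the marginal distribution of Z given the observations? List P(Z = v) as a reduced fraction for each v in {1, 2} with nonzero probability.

P(Z=1) = 3/11, P(Z=2) = 8/11

Enumerate traces; 6 have nonzero weight after conditioning:
  (Y=1, Z=2, W=0, X=1) weight 1/15
  (Y=1, Z=2, W=0, X=3) weight 1/15
  (Y=1, Z=2, W=1, X=1) weight 1/60
  (Y=1, Z=2, W=1, X=3) weight 1/60
  (Y=2, Z=1, W=0, X=2) weight 3/112
  (Y=2, Z=1, W=1, X=2) weight 1/28
Group by Z:
  weight(Z=1) = 1/16
  weight(Z=2) = 1/6
Total weight = 1/16 + 1/6 = 11/48
P(Z=1 | obs) = 1/16 / 11/48 = 3/11
P(Z=2 | obs) = 1/6 / 11/48 = 8/11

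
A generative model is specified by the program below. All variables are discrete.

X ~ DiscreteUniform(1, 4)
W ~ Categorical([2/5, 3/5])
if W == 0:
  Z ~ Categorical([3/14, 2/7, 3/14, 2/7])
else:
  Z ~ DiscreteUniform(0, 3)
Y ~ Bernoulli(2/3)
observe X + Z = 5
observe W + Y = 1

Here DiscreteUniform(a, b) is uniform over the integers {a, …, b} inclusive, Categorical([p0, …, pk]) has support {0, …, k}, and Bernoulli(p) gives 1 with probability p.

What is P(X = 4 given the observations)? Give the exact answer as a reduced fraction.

Enumerate traces; 6 have nonzero weight after conditioning:
  (X=2, W=0, Z=3, Y=1) weight 2/105
  (X=2, W=1, Z=3, Y=0) weight 1/80
  (X=3, W=0, Z=2, Y=1) weight 1/70
  (X=3, W=1, Z=2, Y=0) weight 1/80
  (X=4, W=0, Z=1, Y=1) weight 2/105
  (X=4, W=1, Z=1, Y=0) weight 1/80
Group by X:
  weight(X=2) = 53/1680
  weight(X=3) = 3/112
  weight(X=4) = 53/1680
Total weight = 53/1680 + 3/112 + 53/1680 = 151/1680
P(X=2 | obs) = 53/1680 / 151/1680 = 53/151
P(X=3 | obs) = 3/112 / 151/1680 = 45/151
P(X=4 | obs) = 53/1680 / 151/1680 = 53/151

P(X = 4 | obs) = 53/151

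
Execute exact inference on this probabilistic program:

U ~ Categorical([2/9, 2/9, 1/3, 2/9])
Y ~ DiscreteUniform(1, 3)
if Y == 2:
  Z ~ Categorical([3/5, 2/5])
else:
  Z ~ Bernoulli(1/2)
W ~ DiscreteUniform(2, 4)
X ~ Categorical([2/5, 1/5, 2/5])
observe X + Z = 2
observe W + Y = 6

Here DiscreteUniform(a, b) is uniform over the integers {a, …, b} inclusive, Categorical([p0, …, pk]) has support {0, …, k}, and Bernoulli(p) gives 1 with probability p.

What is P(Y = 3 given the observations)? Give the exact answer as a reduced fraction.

Enumerate traces; 16 have nonzero weight after conditioning:
  (U=0, Y=2, Z=0, W=4, X=2) weight 4/675
  (U=0, Y=2, Z=1, W=4, X=1) weight 4/2025
  (U=0, Y=3, Z=0, W=3, X=2) weight 2/405
  (U=0, Y=3, Z=1, W=3, X=1) weight 1/405
  (U=1, Y=2, Z=0, W=4, X=2) weight 4/675
  (U=1, Y=2, Z=1, W=4, X=1) weight 4/2025
  (U=1, Y=3, Z=0, W=3, X=2) weight 2/405
  (U=1, Y=3, Z=1, W=3, X=1) weight 1/405
  … 8 more
Group by Y:
  weight(Y=2) = 8/225
  weight(Y=3) = 1/30
Total weight = 8/225 + 1/30 = 31/450
P(Y=2 | obs) = 8/225 / 31/450 = 16/31
P(Y=3 | obs) = 1/30 / 31/450 = 15/31

P(Y = 3 | obs) = 15/31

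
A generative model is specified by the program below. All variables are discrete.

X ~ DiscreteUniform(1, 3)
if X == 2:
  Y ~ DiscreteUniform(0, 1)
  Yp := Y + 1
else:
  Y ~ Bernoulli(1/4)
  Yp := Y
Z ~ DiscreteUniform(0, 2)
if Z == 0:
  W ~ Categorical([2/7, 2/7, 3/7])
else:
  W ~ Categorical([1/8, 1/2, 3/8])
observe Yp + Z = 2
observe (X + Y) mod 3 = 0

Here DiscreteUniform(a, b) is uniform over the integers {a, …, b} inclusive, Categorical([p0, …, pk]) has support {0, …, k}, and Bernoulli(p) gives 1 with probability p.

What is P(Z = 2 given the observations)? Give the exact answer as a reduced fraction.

P(Z = 2 | obs) = 3/5

Enumerate traces; 6 have nonzero weight after conditioning:
  (X=2, Y=1, Z=0, W=0) weight 1/63
  (X=2, Y=1, Z=0, W=1) weight 1/63
  (X=2, Y=1, Z=0, W=2) weight 1/42
  (X=3, Y=0, Z=2, W=0) weight 1/96
  (X=3, Y=0, Z=2, W=1) weight 1/24
  (X=3, Y=0, Z=2, W=2) weight 1/32
Group by Z:
  weight(Z=0) = 1/18
  weight(Z=2) = 1/12
Total weight = 1/18 + 1/12 = 5/36
P(Z=0 | obs) = 1/18 / 5/36 = 2/5
P(Z=2 | obs) = 1/12 / 5/36 = 3/5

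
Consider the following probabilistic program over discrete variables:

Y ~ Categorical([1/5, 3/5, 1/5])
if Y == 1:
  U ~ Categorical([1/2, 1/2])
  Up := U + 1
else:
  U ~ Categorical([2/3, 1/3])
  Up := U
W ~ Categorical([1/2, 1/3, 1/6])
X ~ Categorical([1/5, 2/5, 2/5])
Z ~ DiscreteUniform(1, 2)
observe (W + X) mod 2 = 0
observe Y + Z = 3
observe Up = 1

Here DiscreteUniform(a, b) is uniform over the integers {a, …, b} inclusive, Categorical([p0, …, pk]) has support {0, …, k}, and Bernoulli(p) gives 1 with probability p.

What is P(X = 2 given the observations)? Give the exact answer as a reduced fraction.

P(X = 2 | obs) = 1/2

Enumerate traces; 10 have nonzero weight after conditioning:
  (Y=1, U=0, W=0, X=0, Z=2) weight 3/200
  (Y=1, U=0, W=0, X=2, Z=2) weight 3/100
  (Y=1, U=0, W=1, X=1, Z=2) weight 1/50
  (Y=1, U=0, W=2, X=0, Z=2) weight 1/200
  (Y=1, U=0, W=2, X=2, Z=2) weight 1/100
  (Y=2, U=1, W=0, X=0, Z=1) weight 1/300
  (Y=2, U=1, W=0, X=2, Z=1) weight 1/150
  (Y=2, U=1, W=1, X=1, Z=1) weight 1/225
  … 2 more
Group by X:
  weight(X=0) = 11/450
  weight(X=1) = 11/450
  weight(X=2) = 11/225
Total weight = 11/450 + 11/450 + 11/225 = 22/225
P(X=0 | obs) = 11/450 / 22/225 = 1/4
P(X=1 | obs) = 11/450 / 22/225 = 1/4
P(X=2 | obs) = 11/225 / 22/225 = 1/2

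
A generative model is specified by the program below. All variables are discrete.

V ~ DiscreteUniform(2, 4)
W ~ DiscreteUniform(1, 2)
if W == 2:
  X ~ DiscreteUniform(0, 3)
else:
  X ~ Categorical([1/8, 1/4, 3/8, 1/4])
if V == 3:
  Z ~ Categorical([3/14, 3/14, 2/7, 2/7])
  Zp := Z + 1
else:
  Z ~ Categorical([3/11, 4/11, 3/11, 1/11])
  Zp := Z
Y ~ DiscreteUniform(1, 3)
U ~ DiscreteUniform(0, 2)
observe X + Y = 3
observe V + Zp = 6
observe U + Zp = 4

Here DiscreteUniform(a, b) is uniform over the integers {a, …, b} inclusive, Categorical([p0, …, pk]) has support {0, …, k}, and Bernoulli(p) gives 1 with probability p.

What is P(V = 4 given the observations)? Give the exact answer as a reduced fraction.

P(V = 4 | obs) = 21/43

Enumerate traces; 12 have nonzero weight after conditioning:
  (V=3, W=1, X=0, Z=2, Y=3, U=1) weight 1/1512
  (V=3, W=1, X=1, Z=2, Y=2, U=1) weight 1/756
  (V=3, W=1, X=2, Z=2, Y=1, U=1) weight 1/504
  (V=3, W=2, X=0, Z=2, Y=3, U=1) weight 1/756
  (V=3, W=2, X=1, Z=2, Y=2, U=1) weight 1/756
  (V=3, W=2, X=2, Z=2, Y=1, U=1) weight 1/756
  (V=4, W=1, X=0, Z=2, Y=3, U=2) weight 1/1584
  (V=4, W=1, X=1, Z=2, Y=2, U=2) weight 1/792
  … 4 more
Group by V:
  weight(V=3) = 1/126
  weight(V=4) = 1/132
Total weight = 1/126 + 1/132 = 43/2772
P(V=3 | obs) = 1/126 / 43/2772 = 22/43
P(V=4 | obs) = 1/132 / 43/2772 = 21/43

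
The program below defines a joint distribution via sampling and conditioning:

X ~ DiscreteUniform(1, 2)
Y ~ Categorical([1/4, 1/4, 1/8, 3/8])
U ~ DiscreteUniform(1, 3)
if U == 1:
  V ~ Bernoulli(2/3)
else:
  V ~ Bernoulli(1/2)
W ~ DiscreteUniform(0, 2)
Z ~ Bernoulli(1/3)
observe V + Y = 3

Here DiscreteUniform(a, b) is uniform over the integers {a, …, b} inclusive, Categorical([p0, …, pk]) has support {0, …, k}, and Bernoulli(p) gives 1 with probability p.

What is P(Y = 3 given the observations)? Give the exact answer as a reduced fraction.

Enumerate traces; 72 have nonzero weight after conditioning:
  (X=1, Y=2, U=1, V=1, W=0, Z=0) weight 1/324
  (X=1, Y=2, U=1, V=1, W=0, Z=1) weight 1/648
  (X=1, Y=2, U=1, V=1, W=1, Z=0) weight 1/324
  (X=1, Y=2, U=1, V=1, W=1, Z=1) weight 1/648
  (X=1, Y=2, U=1, V=1, W=2, Z=0) weight 1/324
  (X=1, Y=2, U=1, V=1, W=2, Z=1) weight 1/648
  (X=1, Y=2, U=2, V=1, W=0, Z=0) weight 1/432
  (X=1, Y=2, U=2, V=1, W=0, Z=1) weight 1/864
  (X=1, Y=3, U=1, V=0, W=0, Z=0) weight 1/216
  … 63 more
Group by Y:
  weight(Y=2) = 5/72
  weight(Y=3) = 1/6
Total weight = 5/72 + 1/6 = 17/72
P(Y=2 | obs) = 5/72 / 17/72 = 5/17
P(Y=3 | obs) = 1/6 / 17/72 = 12/17

P(Y = 3 | obs) = 12/17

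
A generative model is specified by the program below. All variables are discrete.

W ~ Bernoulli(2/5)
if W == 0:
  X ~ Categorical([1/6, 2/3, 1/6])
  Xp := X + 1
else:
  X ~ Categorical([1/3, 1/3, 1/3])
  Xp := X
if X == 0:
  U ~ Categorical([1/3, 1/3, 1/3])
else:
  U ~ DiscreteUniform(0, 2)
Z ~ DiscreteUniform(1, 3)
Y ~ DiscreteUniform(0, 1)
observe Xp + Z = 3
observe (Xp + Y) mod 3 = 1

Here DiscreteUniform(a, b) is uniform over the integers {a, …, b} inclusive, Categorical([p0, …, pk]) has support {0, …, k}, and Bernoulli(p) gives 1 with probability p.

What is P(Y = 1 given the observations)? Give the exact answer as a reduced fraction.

Enumerate traces; 9 have nonzero weight after conditioning:
  (W=0, X=0, U=0, Z=2, Y=0) weight 1/180
  (W=0, X=0, U=1, Z=2, Y=0) weight 1/180
  (W=0, X=0, U=2, Z=2, Y=0) weight 1/180
  (W=1, X=0, U=0, Z=3, Y=1) weight 1/135
  (W=1, X=0, U=1, Z=3, Y=1) weight 1/135
  (W=1, X=0, U=2, Z=3, Y=1) weight 1/135
  (W=1, X=1, U=0, Z=2, Y=0) weight 1/135
  (W=1, X=1, U=1, Z=2, Y=0) weight 1/135
  … 1 more
Group by Y:
  weight(Y=0) = 7/180
  weight(Y=1) = 1/45
Total weight = 7/180 + 1/45 = 11/180
P(Y=0 | obs) = 7/180 / 11/180 = 7/11
P(Y=1 | obs) = 1/45 / 11/180 = 4/11

P(Y = 1 | obs) = 4/11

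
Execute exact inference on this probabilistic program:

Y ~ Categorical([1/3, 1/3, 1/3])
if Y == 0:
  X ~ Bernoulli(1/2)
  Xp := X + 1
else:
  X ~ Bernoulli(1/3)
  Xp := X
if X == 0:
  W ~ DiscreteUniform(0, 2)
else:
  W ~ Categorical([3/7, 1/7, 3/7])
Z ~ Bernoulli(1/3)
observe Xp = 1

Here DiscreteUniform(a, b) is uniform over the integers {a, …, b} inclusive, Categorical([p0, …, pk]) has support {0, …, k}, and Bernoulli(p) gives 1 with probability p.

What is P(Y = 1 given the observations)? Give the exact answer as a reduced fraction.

P(Y = 1 | obs) = 2/7

Enumerate traces; 18 have nonzero weight after conditioning:
  (Y=0, X=0, W=0, Z=0) weight 1/27
  (Y=0, X=0, W=0, Z=1) weight 1/54
  (Y=0, X=0, W=1, Z=0) weight 1/27
  (Y=0, X=0, W=1, Z=1) weight 1/54
  (Y=0, X=0, W=2, Z=0) weight 1/27
  (Y=0, X=0, W=2, Z=1) weight 1/54
  (Y=1, X=1, W=0, Z=0) weight 2/63
  (Y=1, X=1, W=0, Z=1) weight 1/63
  (Y=2, X=1, W=0, Z=0) weight 2/63
  … 9 more
Group by Y:
  weight(Y=0) = 1/6
  weight(Y=1) = 1/9
  weight(Y=2) = 1/9
Total weight = 1/6 + 1/9 + 1/9 = 7/18
P(Y=0 | obs) = 1/6 / 7/18 = 3/7
P(Y=1 | obs) = 1/9 / 7/18 = 2/7
P(Y=2 | obs) = 1/9 / 7/18 = 2/7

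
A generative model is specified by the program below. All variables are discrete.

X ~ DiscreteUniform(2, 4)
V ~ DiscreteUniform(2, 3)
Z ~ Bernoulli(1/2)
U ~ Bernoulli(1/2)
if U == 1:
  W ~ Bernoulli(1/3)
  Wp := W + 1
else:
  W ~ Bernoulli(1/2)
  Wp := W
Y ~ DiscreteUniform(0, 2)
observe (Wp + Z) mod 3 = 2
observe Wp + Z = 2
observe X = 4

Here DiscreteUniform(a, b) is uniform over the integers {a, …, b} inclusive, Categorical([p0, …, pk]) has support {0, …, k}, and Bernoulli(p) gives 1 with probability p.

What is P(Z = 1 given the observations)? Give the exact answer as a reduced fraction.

Enumerate traces; 18 have nonzero weight after conditioning:
  (X=4, V=2, Z=0, U=1, W=1, Y=0) weight 1/216
  (X=4, V=2, Z=0, U=1, W=1, Y=1) weight 1/216
  (X=4, V=2, Z=0, U=1, W=1, Y=2) weight 1/216
  (X=4, V=2, Z=1, U=0, W=1, Y=0) weight 1/144
  (X=4, V=2, Z=1, U=0, W=1, Y=1) weight 1/144
  (X=4, V=2, Z=1, U=0, W=1, Y=2) weight 1/144
  (X=4, V=2, Z=1, U=1, W=0, Y=0) weight 1/108
  (X=4, V=2, Z=1, U=1, W=0, Y=1) weight 1/108
  … 10 more
Group by Z:
  weight(Z=0) = 1/36
  weight(Z=1) = 7/72
Total weight = 1/36 + 7/72 = 1/8
P(Z=0 | obs) = 1/36 / 1/8 = 2/9
P(Z=1 | obs) = 7/72 / 1/8 = 7/9

P(Z = 1 | obs) = 7/9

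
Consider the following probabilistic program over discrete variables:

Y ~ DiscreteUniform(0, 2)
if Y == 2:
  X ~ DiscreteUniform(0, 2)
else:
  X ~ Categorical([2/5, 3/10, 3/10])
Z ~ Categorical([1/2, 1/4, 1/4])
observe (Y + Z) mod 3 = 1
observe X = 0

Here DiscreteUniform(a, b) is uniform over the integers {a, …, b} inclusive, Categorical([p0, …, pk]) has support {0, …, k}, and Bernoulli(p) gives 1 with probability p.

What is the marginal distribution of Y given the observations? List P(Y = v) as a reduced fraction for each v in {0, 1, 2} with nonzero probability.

Enumerate traces; 3 have nonzero weight after conditioning:
  (Y=0, X=0, Z=1) weight 1/30
  (Y=1, X=0, Z=0) weight 1/15
  (Y=2, X=0, Z=2) weight 1/36
Group by Y:
  weight(Y=0) = 1/30
  weight(Y=1) = 1/15
  weight(Y=2) = 1/36
Total weight = 1/30 + 1/15 + 1/36 = 23/180
P(Y=0 | obs) = 1/30 / 23/180 = 6/23
P(Y=1 | obs) = 1/15 / 23/180 = 12/23
P(Y=2 | obs) = 1/36 / 23/180 = 5/23

P(Y=0) = 6/23, P(Y=1) = 12/23, P(Y=2) = 5/23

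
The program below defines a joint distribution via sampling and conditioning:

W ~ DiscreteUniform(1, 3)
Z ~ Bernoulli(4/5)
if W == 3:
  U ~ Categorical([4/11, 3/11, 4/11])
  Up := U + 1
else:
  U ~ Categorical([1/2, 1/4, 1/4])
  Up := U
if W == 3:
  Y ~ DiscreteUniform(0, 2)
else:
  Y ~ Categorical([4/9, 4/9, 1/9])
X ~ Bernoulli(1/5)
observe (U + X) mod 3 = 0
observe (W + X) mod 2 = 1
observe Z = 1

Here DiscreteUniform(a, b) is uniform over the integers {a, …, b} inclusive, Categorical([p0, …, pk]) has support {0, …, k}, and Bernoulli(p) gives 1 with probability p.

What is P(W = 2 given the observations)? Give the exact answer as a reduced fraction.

Enumerate traces; 9 have nonzero weight after conditioning:
  (W=1, Z=1, U=0, Y=0, X=0) weight 32/675
  (W=1, Z=1, U=0, Y=1, X=0) weight 32/675
  (W=1, Z=1, U=0, Y=2, X=0) weight 8/675
  (W=2, Z=1, U=2, Y=0, X=1) weight 4/675
  (W=2, Z=1, U=2, Y=1, X=1) weight 4/675
  (W=2, Z=1, U=2, Y=2, X=1) weight 1/675
  (W=3, Z=1, U=0, Y=0, X=0) weight 64/2475
  (W=3, Z=1, U=0, Y=1, X=0) weight 64/2475
  … 1 more
Group by W:
  weight(W=1) = 8/75
  weight(W=2) = 1/75
  weight(W=3) = 64/825
Total weight = 8/75 + 1/75 + 64/825 = 163/825
P(W=1 | obs) = 8/75 / 163/825 = 88/163
P(W=2 | obs) = 1/75 / 163/825 = 11/163
P(W=3 | obs) = 64/825 / 163/825 = 64/163

P(W = 2 | obs) = 11/163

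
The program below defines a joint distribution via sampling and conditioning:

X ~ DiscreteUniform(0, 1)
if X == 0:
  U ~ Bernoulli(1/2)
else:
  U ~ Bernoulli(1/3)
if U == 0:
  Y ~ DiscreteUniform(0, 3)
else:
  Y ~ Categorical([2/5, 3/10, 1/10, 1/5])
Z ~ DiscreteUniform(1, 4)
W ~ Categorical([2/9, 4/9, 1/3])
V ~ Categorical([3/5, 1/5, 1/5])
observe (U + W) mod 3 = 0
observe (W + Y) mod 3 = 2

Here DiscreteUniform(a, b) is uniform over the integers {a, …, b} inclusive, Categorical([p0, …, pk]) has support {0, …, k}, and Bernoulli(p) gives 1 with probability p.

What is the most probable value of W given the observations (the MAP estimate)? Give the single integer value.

argmax_v P(W = v | obs) = 2

Enumerate traces; 72 have nonzero weight after conditioning:
  (X=0, U=0, Y=2, Z=1, W=0, V=0) weight 1/480
  (X=0, U=0, Y=2, Z=1, W=0, V=1) weight 1/1440
  (X=0, U=0, Y=2, Z=1, W=0, V=2) weight 1/1440
  (X=0, U=0, Y=2, Z=2, W=0, V=0) weight 1/480
  (X=0, U=0, Y=2, Z=2, W=0, V=1) weight 1/1440
  (X=0, U=0, Y=2, Z=2, W=0, V=2) weight 1/1440
  (X=0, U=0, Y=2, Z=3, W=0, V=0) weight 1/480
  (X=0, U=0, Y=2, Z=3, W=0, V=1) weight 1/1440
  (X=0, U=1, Y=0, Z=1, W=2, V=0) weight 1/200
  … 63 more
Group by W:
  weight(W=0) = 7/216
  weight(W=2) = 1/12
Total weight = 7/216 + 1/12 = 25/216
P(W=0 | obs) = 7/216 / 25/216 = 7/25
P(W=2 | obs) = 1/12 / 25/216 = 18/25
argmax = 2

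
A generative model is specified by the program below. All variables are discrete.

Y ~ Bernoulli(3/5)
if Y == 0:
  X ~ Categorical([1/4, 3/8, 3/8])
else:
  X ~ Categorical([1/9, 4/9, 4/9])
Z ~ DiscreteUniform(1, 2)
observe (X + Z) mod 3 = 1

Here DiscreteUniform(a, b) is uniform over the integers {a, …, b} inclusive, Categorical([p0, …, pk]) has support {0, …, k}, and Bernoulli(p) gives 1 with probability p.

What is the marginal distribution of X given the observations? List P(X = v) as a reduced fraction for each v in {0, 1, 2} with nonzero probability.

P(X=0) = 2/7, P(X=2) = 5/7

Enumerate traces; 4 have nonzero weight after conditioning:
  (Y=0, X=0, Z=1) weight 1/20
  (Y=0, X=2, Z=2) weight 3/40
  (Y=1, X=0, Z=1) weight 1/30
  (Y=1, X=2, Z=2) weight 2/15
Group by X:
  weight(X=0) = 1/12
  weight(X=2) = 5/24
Total weight = 1/12 + 5/24 = 7/24
P(X=0 | obs) = 1/12 / 7/24 = 2/7
P(X=2 | obs) = 5/24 / 7/24 = 5/7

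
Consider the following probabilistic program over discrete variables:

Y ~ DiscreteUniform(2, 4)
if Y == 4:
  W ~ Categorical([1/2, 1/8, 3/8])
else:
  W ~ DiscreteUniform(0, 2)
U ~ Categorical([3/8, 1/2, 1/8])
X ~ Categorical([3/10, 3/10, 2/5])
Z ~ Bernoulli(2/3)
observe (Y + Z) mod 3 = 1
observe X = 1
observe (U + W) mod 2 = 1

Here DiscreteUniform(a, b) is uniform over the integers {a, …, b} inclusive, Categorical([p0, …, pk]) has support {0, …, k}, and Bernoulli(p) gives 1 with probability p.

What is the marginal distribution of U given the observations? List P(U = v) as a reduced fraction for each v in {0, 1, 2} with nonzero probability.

P(U=0) = 19/96, P(U=1) = 53/72, P(U=2) = 19/288

Enumerate traces; 8 have nonzero weight after conditioning:
  (Y=3, W=0, U=1, X=1, Z=1) weight 1/90
  (Y=3, W=1, U=0, X=1, Z=1) weight 1/120
  (Y=3, W=1, U=2, X=1, Z=1) weight 1/360
  (Y=3, W=2, U=1, X=1, Z=1) weight 1/90
  (Y=4, W=0, U=1, X=1, Z=0) weight 1/120
  (Y=4, W=1, U=0, X=1, Z=0) weight 1/640
  (Y=4, W=1, U=2, X=1, Z=0) weight 1/1920
  (Y=4, W=2, U=1, X=1, Z=0) weight 1/160
Group by U:
  weight(U=0) = 19/1920
  weight(U=1) = 53/1440
  weight(U=2) = 19/5760
Total weight = 19/1920 + 53/1440 + 19/5760 = 1/20
P(U=0 | obs) = 19/1920 / 1/20 = 19/96
P(U=1 | obs) = 53/1440 / 1/20 = 53/72
P(U=2 | obs) = 19/5760 / 1/20 = 19/288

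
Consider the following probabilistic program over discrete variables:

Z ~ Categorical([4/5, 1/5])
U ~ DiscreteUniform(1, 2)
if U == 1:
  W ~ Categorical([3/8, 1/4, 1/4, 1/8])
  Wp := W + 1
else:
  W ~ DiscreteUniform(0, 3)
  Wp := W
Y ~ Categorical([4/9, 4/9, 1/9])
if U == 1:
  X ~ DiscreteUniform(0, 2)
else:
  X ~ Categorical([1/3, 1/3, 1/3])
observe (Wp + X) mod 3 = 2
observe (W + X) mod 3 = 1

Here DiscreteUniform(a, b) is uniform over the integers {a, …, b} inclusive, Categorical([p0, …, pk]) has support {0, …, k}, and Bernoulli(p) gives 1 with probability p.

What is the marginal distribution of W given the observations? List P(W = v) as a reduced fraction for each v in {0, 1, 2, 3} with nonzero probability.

Enumerate traces; 24 have nonzero weight after conditioning:
  (Z=0, U=1, W=0, Y=0, X=1) weight 1/45
  (Z=0, U=1, W=0, Y=1, X=1) weight 1/45
  (Z=0, U=1, W=0, Y=2, X=1) weight 1/180
  (Z=0, U=1, W=1, Y=0, X=0) weight 2/135
  (Z=0, U=1, W=1, Y=1, X=0) weight 2/135
  (Z=0, U=1, W=1, Y=2, X=0) weight 1/270
  (Z=0, U=1, W=2, Y=0, X=2) weight 2/135
  (Z=0, U=1, W=2, Y=1, X=2) weight 2/135
  (Z=0, U=1, W=3, Y=0, X=1) weight 1/135
  … 15 more
Group by W:
  weight(W=0) = 1/16
  weight(W=1) = 1/24
  weight(W=2) = 1/24
  weight(W=3) = 1/48
Total weight = 1/16 + 1/24 + 1/24 + 1/48 = 1/6
P(W=0 | obs) = 1/16 / 1/6 = 3/8
P(W=1 | obs) = 1/24 / 1/6 = 1/4
P(W=2 | obs) = 1/24 / 1/6 = 1/4
P(W=3 | obs) = 1/48 / 1/6 = 1/8

P(W=0) = 3/8, P(W=1) = 1/4, P(W=2) = 1/4, P(W=3) = 1/8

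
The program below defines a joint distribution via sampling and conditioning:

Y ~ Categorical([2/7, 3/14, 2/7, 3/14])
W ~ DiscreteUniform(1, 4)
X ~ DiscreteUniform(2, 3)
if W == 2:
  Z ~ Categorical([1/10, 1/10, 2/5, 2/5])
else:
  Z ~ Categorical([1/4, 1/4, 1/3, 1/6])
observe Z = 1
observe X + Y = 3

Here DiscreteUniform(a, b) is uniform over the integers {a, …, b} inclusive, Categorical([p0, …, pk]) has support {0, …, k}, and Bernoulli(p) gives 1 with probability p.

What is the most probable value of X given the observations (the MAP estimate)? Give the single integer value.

Enumerate traces; 8 have nonzero weight after conditioning:
  (Y=0, W=1, X=3, Z=1) weight 1/112
  (Y=0, W=2, X=3, Z=1) weight 1/280
  (Y=0, W=3, X=3, Z=1) weight 1/112
  (Y=0, W=4, X=3, Z=1) weight 1/112
  (Y=1, W=1, X=2, Z=1) weight 3/448
  (Y=1, W=2, X=2, Z=1) weight 3/1120
  (Y=1, W=3, X=2, Z=1) weight 3/448
  (Y=1, W=4, X=2, Z=1) weight 3/448
Group by X:
  weight(X=2) = 51/2240
  weight(X=3) = 17/560
Total weight = 51/2240 + 17/560 = 17/320
P(X=2 | obs) = 51/2240 / 17/320 = 3/7
P(X=3 | obs) = 17/560 / 17/320 = 4/7
argmax = 3

argmax_v P(X = v | obs) = 3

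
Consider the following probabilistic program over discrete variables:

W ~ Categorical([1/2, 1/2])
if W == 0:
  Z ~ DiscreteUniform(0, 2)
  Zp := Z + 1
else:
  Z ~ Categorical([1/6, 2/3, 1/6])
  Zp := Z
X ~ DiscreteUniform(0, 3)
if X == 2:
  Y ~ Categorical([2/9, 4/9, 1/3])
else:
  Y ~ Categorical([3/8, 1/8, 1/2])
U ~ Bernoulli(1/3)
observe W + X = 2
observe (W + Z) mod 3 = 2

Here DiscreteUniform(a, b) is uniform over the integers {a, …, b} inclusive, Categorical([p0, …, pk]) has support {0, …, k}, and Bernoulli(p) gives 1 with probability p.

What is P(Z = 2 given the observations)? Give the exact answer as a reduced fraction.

Enumerate traces; 12 have nonzero weight after conditioning:
  (W=0, Z=2, X=2, Y=0, U=0) weight 1/162
  (W=0, Z=2, X=2, Y=0, U=1) weight 1/324
  (W=0, Z=2, X=2, Y=1, U=0) weight 1/81
  (W=0, Z=2, X=2, Y=1, U=1) weight 1/162
  (W=0, Z=2, X=2, Y=2, U=0) weight 1/108
  (W=0, Z=2, X=2, Y=2, U=1) weight 1/216
  (W=1, Z=1, X=1, Y=0, U=0) weight 1/48
  (W=1, Z=1, X=1, Y=0, U=1) weight 1/96
  … 4 more
Group by Z:
  weight(Z=1) = 1/12
  weight(Z=2) = 1/24
Total weight = 1/12 + 1/24 = 1/8
P(Z=1 | obs) = 1/12 / 1/8 = 2/3
P(Z=2 | obs) = 1/24 / 1/8 = 1/3

P(Z = 2 | obs) = 1/3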